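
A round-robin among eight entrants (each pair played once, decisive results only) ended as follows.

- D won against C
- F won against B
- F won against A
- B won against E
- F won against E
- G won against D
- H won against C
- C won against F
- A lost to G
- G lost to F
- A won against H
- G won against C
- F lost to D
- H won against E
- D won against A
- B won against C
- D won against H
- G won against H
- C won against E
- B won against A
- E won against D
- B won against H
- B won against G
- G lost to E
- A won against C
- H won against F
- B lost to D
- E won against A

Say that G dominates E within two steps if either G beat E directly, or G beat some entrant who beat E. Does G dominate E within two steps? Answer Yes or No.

Yes

G did not beat E directly.
G beat A, C, D, H. Of those, C beat E.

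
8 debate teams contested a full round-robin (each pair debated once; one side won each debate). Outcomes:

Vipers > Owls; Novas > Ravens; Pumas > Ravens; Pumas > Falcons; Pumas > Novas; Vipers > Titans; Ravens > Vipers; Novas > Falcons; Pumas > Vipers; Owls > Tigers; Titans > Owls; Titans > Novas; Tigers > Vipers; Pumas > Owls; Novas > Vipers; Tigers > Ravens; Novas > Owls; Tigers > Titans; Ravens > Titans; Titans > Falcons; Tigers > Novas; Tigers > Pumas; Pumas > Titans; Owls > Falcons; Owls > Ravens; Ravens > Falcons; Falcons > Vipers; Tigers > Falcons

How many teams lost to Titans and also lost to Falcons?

Titans beat: Falcons, Owls, Novas.
Falcons beat: Vipers.
No one was beaten by both.

0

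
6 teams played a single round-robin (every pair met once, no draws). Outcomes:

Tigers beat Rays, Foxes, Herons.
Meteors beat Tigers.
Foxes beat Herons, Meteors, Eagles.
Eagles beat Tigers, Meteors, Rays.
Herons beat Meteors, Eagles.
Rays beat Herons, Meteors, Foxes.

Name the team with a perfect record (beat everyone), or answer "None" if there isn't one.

None

Highest win total is Tigers with 3 (out of 5 possible).
Tigers lost to Eagles, Meteors, so no team went undefeated.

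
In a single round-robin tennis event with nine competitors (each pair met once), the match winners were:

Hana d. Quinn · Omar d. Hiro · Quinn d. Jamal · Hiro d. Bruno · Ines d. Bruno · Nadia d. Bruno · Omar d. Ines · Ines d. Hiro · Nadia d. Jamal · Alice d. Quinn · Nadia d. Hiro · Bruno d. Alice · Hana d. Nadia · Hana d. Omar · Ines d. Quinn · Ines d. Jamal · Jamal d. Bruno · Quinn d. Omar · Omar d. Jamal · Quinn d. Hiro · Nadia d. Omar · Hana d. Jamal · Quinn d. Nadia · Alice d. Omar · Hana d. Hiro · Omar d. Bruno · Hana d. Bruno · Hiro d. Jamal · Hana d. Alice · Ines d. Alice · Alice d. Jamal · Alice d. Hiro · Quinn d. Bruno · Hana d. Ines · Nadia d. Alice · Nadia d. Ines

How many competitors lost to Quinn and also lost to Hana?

Quinn beat: Bruno, Nadia, Omar, Jamal, Hiro.
Hana beat: Bruno, Nadia, Omar, Alice, Jamal, Quinn, Hiro, Ines.
Both beat: Bruno, Nadia, Omar, Jamal, Hiro — 5.

5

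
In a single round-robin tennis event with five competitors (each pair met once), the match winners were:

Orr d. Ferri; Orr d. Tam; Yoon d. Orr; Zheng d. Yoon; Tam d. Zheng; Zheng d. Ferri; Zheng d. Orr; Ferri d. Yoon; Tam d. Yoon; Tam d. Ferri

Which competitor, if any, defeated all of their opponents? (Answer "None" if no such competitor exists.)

None

Highest win total is Zheng with 3 (out of 4 possible).
Zheng lost to Tam, so no competitor went undefeated.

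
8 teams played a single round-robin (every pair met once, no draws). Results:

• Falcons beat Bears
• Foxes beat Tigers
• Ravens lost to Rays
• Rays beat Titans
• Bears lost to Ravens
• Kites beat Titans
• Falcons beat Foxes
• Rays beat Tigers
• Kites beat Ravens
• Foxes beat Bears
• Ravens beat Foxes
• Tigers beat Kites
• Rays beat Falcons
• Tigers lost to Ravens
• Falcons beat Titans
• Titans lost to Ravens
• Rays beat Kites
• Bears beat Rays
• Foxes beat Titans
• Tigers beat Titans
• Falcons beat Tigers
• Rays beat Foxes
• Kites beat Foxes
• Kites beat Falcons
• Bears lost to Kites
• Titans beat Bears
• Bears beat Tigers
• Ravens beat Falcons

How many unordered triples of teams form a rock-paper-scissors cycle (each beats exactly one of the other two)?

Win totals: Rays 6, Ravens 5, Falcons 4, Tigers 2, Foxes 3, Kites 5, Bears 2, Titans 1.
A team with w wins dominates both others in C(w,2) triples; summing gives 15 + 10 + 6 + 1 + 3 + 10 + 1 + 0 = 46 transitive triples.
Total triples C(8,3) = 56, so cyclic triples = 56 − 46 = 10.

10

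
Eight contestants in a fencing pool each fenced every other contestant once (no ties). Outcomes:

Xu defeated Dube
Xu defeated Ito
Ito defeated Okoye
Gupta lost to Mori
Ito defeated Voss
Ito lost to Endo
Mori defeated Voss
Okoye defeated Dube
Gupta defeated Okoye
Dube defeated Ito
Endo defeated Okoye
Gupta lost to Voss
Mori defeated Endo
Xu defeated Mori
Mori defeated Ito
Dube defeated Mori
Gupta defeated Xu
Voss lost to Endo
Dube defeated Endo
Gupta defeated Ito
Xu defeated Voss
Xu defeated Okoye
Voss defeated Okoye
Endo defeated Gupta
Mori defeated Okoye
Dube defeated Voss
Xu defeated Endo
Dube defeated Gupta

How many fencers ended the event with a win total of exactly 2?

Win totals: Endo 4, Mori 5, Dube 5, Voss 2, Okoye 1, Xu 6, Gupta 3, Ito 2.
Exactly 2: Voss, Ito — 2 fencers.

2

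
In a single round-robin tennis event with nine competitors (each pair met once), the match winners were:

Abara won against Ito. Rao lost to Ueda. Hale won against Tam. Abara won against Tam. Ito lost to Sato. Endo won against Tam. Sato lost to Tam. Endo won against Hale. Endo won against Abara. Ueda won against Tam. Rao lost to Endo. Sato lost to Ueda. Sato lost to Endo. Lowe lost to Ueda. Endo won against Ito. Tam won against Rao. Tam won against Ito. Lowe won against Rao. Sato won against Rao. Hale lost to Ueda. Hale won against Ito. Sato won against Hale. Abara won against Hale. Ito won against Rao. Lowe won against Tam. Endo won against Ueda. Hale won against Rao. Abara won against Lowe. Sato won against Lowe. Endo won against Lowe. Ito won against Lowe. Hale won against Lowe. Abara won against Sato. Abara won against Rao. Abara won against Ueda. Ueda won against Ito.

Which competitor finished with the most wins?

Endo

Win totals: Ito 2, Hale 4, Lowe 2, Rao 0, Ueda 6, Endo 8, Tam 3, Abara 7, Sato 4.
Endo leads with 8 wins (next highest: 7).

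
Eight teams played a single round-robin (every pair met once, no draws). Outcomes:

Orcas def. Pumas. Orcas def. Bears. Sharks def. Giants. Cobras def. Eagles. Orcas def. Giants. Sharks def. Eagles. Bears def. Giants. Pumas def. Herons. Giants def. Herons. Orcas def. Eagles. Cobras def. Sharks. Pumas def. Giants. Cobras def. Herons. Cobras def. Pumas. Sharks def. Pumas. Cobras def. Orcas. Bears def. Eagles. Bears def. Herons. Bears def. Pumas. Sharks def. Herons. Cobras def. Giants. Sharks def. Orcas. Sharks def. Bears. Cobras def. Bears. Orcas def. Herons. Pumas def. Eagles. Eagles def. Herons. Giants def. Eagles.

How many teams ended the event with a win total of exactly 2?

Win totals: Eagles 1, Giants 2, Herons 0, Orcas 5, Bears 4, Sharks 6, Pumas 3, Cobras 7.
Exactly 2: Giants — 1 team.

1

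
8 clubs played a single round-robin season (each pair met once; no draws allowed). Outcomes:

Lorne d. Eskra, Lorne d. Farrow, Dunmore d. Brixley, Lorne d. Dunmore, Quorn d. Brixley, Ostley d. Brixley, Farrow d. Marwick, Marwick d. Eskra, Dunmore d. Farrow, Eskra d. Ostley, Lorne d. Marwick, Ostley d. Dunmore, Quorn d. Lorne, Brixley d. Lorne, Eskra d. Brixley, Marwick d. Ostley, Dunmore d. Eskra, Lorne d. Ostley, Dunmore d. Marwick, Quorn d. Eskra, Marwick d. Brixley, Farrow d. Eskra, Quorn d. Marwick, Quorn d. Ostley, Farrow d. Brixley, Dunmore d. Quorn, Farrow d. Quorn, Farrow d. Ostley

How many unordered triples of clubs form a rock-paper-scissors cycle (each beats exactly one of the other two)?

Win totals: Eskra 2, Farrow 5, Brixley 1, Lorne 5, Quorn 5, Ostley 2, Marwick 3, Dunmore 5.
A club with w wins dominates both others in C(w,2) triples; summing gives 1 + 10 + 0 + 10 + 10 + 1 + 3 + 10 = 45 transitive triples.
Total triples C(8,3) = 56, so cyclic triples = 56 − 45 = 11.

11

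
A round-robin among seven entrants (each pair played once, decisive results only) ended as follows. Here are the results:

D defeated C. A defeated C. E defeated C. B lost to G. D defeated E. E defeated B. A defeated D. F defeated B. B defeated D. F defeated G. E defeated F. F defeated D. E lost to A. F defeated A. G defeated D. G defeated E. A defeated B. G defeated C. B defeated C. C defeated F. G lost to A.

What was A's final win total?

5

A's results: beat B, C, D, E, G; lost to F.
That is 5 wins.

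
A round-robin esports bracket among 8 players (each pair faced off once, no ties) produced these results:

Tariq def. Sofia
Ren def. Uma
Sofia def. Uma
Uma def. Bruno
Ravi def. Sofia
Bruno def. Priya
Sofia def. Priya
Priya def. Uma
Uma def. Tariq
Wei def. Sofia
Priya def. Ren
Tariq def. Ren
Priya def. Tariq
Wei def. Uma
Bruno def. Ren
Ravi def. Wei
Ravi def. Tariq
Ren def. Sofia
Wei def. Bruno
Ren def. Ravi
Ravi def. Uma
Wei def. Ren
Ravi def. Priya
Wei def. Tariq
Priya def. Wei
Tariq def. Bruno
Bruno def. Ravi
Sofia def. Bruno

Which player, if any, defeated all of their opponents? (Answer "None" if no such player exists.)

Highest win total is Wei with 5 (out of 7 possible).
Wei lost to Ravi, Priya, so no player went undefeated.

None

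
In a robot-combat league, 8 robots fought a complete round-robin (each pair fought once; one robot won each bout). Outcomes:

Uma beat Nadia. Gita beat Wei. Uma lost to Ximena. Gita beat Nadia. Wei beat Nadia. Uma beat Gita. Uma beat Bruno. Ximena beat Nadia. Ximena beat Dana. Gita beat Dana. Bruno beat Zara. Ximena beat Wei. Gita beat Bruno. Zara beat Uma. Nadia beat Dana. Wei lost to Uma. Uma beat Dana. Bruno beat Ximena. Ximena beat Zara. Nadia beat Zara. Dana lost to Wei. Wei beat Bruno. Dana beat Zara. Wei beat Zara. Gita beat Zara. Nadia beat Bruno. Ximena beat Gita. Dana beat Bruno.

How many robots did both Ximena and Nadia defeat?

2

Ximena beat: Gita, Wei, Uma, Nadia, Zara, Dana.
Nadia beat: Bruno, Zara, Dana.
Both beat: Zara, Dana — 2.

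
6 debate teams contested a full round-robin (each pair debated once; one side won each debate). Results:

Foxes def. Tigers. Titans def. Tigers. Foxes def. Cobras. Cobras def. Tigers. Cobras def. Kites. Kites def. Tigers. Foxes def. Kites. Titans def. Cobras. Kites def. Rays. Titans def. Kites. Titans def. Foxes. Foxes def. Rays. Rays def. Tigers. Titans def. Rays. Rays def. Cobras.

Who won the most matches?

Titans

Win totals: Kites 2, Titans 5, Cobras 2, Rays 2, Foxes 4, Tigers 0.
Titans leads with 5 wins (next highest: 4).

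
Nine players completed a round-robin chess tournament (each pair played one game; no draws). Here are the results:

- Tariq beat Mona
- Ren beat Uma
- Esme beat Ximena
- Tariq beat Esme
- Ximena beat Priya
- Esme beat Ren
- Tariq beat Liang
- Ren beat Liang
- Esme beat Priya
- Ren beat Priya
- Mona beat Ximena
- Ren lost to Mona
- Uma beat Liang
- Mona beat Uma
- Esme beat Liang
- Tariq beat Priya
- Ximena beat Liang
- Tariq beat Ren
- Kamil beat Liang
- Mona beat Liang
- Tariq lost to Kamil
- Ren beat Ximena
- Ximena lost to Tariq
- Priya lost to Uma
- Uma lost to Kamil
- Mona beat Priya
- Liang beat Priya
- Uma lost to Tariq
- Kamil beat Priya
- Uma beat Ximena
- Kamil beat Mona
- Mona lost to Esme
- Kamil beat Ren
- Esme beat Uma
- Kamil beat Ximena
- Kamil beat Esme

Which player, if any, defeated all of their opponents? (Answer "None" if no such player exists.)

Kamil

Kamil has 8 wins out of 8 opponents — a perfect record.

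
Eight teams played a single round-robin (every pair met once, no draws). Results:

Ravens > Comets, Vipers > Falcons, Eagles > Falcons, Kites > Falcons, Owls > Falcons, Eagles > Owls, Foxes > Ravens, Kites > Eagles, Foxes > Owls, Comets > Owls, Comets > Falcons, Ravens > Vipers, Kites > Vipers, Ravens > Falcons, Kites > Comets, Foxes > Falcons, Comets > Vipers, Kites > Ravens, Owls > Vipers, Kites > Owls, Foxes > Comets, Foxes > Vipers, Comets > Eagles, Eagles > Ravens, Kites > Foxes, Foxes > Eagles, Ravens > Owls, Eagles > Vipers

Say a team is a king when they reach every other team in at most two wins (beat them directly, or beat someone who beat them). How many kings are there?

1

Falcons cannot reach Kites, Comets, Ravens, Vipers, Eagles, Foxes, Owls in two steps.
Kites reaches everyone (king).
Comets cannot reach Kites, Foxes in two steps.
Ravens cannot reach Kites, Foxes in two steps.
Vipers cannot reach Kites, Comets, Ravens, Eagles, Foxes, Owls in two steps.
Eagles cannot reach Kites, Foxes in two steps.
Foxes cannot reach Kites in two steps.
Owls cannot reach Kites, Comets, Ravens, Eagles, Foxes in two steps.
Kings: Kites — 1.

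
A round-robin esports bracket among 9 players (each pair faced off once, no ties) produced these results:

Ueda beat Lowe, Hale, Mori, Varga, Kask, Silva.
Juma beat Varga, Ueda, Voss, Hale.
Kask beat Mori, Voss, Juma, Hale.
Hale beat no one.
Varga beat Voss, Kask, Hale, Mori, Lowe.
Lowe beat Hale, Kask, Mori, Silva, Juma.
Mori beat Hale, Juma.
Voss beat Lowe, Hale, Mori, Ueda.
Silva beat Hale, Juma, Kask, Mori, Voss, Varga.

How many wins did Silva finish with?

6

Silva's results: beat Voss, Juma, Hale, Varga, Mori, Kask; lost to Ueda, Lowe.
That is 6 wins.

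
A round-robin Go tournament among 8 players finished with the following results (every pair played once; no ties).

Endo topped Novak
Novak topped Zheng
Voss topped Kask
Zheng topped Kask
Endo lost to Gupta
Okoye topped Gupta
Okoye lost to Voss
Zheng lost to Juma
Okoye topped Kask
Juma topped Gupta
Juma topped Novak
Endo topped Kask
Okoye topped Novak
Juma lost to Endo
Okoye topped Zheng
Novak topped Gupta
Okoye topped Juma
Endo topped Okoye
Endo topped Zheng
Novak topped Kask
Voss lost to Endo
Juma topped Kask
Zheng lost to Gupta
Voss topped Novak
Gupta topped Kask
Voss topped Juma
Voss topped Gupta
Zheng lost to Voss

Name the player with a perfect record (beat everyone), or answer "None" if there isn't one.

None

Highest win total is Voss with 6 (out of 7 possible).
Voss lost to Endo, so no player went undefeated.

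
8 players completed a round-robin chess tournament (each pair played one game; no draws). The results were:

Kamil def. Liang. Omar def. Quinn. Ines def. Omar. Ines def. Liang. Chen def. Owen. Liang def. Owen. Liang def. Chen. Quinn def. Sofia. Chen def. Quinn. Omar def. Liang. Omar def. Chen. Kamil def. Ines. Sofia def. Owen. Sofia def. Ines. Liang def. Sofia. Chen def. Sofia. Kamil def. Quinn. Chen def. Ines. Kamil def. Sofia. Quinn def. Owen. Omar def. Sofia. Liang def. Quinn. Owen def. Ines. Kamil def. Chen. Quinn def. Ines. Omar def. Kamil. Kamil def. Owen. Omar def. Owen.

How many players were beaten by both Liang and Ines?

0

Liang beat: Chen, Owen, Quinn, Sofia.
Ines beat: Omar, Liang.
No one was beaten by both.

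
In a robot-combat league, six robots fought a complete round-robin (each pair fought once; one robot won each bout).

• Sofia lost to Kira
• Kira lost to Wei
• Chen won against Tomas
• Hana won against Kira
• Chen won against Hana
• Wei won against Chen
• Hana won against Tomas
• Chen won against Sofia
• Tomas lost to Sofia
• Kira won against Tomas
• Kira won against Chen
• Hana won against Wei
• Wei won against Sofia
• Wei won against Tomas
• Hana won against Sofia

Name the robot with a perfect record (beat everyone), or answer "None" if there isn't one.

None

Highest win total is Wei with 4 (out of 5 possible).
Wei lost to Hana, so no robot went undefeated.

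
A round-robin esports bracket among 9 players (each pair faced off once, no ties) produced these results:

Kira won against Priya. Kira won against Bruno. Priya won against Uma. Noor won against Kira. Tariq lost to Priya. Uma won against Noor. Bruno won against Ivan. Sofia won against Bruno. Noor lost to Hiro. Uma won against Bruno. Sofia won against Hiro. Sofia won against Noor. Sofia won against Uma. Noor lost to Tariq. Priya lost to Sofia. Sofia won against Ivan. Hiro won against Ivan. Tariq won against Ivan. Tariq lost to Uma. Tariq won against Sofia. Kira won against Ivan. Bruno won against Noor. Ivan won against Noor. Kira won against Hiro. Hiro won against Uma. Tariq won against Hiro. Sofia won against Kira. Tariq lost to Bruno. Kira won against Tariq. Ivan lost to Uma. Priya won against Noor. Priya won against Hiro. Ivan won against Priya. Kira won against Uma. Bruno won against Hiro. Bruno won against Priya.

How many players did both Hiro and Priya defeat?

2

Hiro beat: Noor, Ivan, Uma.
Priya beat: Tariq, Hiro, Noor, Uma.
Both beat: Noor, Uma — 2.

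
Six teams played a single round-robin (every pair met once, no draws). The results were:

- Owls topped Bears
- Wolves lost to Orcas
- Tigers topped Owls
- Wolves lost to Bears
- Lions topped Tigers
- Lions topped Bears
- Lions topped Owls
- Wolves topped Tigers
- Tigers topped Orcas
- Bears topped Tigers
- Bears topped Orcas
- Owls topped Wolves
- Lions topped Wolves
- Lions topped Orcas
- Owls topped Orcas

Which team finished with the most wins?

Lions

Win totals: Bears 3, Wolves 1, Lions 5, Owls 3, Tigers 2, Orcas 1.
Lions leads with 5 wins (next highest: 3).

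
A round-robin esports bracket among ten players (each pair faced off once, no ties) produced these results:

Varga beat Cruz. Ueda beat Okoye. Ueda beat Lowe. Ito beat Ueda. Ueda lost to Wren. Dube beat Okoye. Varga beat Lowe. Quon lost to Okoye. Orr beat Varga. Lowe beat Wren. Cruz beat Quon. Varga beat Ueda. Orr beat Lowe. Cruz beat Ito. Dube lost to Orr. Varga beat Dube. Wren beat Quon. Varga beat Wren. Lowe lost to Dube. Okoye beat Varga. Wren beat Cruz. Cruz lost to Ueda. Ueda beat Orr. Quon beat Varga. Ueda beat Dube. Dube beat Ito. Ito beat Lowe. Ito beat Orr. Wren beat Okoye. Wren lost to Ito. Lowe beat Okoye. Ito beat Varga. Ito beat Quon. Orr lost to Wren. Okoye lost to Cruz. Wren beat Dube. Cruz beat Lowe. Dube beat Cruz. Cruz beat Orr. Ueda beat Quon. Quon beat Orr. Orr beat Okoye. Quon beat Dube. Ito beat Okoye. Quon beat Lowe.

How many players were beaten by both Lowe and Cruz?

1

Lowe beat: Wren, Okoye.
Cruz beat: Lowe, Ito, Quon, Orr, Okoye.
Both beat: Okoye — 1.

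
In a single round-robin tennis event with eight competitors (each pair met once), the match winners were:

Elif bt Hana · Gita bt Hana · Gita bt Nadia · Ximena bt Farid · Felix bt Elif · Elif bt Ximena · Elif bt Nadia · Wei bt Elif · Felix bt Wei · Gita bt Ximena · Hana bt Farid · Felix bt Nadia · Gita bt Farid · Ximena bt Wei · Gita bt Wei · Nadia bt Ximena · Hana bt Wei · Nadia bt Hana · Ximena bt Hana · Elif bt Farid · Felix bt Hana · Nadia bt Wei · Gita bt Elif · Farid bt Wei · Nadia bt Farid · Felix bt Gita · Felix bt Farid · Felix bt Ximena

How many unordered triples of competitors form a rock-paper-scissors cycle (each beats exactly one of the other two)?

Win totals: Felix 7, Elif 4, Farid 1, Hana 2, Ximena 3, Nadia 4, Wei 1, Gita 6.
A competitor with w wins dominates both others in C(w,2) triples; summing gives 21 + 6 + 0 + 1 + 3 + 6 + 0 + 15 = 52 transitive triples.
Total triples C(8,3) = 56, so cyclic triples = 56 − 52 = 4.

4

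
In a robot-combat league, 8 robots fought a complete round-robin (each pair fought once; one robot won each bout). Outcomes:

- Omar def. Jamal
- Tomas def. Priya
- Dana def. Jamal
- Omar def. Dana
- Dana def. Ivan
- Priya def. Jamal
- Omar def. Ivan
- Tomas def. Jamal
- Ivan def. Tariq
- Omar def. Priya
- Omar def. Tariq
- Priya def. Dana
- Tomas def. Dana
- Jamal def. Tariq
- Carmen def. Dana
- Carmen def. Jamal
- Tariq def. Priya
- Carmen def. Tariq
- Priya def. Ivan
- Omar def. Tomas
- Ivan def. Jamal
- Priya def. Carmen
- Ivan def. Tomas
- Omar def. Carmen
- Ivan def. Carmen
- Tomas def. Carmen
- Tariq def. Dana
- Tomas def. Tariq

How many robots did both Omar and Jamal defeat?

1

Omar beat: Ivan, Jamal, Tariq, Carmen, Tomas, Priya, Dana.
Jamal beat: Tariq.
Both beat: Tariq — 1.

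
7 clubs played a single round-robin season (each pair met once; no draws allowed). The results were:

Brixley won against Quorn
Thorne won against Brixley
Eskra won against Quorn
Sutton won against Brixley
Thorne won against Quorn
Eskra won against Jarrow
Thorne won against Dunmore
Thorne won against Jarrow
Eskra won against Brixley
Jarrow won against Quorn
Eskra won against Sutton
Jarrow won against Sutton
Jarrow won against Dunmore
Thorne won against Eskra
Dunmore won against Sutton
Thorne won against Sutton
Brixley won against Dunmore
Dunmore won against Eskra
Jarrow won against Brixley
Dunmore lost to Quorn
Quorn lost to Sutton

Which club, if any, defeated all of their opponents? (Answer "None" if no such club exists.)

Thorne

Thorne has 6 wins out of 6 opponents — a perfect record.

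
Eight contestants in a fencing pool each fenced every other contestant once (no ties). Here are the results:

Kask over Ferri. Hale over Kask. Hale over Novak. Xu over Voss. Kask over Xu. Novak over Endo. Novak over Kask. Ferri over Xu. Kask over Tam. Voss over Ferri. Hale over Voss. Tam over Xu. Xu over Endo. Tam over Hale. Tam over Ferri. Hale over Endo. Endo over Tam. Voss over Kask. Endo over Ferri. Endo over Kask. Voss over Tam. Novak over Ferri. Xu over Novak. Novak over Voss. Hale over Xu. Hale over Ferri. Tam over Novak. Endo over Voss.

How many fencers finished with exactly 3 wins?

3

Win totals: Endo 4, Hale 6, Tam 4, Xu 3, Kask 3, Ferri 1, Novak 4, Voss 3.
Exactly 3: Xu, Kask, Voss — 3 fencers.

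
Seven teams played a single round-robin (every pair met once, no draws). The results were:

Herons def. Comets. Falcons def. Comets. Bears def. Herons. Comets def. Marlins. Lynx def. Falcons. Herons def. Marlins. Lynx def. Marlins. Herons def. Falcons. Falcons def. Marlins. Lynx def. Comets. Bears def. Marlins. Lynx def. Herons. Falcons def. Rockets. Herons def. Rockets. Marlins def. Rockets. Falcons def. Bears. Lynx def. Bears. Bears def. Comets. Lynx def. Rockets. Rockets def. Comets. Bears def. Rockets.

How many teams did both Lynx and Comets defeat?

Lynx beat: Comets, Marlins, Falcons, Rockets, Bears, Herons.
Comets beat: Marlins.
Both beat: Marlins — 1.

1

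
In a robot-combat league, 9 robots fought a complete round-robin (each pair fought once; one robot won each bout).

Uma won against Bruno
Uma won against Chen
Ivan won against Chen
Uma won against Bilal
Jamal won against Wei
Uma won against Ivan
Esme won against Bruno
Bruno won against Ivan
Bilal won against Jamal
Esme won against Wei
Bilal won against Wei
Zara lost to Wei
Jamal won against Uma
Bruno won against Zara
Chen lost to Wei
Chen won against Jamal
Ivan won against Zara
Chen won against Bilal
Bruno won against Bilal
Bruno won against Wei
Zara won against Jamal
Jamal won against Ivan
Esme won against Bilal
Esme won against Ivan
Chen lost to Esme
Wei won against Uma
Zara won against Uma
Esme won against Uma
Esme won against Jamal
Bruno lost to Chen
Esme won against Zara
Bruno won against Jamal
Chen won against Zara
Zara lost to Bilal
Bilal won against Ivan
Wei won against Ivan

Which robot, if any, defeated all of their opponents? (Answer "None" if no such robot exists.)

Esme has 8 wins out of 8 opponents — a perfect record.

Esme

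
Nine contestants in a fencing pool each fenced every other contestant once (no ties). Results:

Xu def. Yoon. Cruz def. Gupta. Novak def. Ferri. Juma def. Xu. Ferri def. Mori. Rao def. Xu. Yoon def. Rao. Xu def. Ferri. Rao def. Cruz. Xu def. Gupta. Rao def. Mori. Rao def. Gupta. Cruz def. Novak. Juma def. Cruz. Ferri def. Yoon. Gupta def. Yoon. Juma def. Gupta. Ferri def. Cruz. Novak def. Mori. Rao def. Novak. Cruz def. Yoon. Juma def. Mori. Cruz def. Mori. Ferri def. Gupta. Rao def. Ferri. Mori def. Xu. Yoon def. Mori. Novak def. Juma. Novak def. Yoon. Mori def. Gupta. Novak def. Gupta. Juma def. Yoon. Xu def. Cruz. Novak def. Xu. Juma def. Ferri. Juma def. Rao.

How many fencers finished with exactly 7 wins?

1

Win totals: Juma 7, Ferri 4, Yoon 2, Gupta 1, Rao 6, Novak 6, Mori 2, Xu 4, Cruz 4.
Exactly 7: Juma — 1 fencer.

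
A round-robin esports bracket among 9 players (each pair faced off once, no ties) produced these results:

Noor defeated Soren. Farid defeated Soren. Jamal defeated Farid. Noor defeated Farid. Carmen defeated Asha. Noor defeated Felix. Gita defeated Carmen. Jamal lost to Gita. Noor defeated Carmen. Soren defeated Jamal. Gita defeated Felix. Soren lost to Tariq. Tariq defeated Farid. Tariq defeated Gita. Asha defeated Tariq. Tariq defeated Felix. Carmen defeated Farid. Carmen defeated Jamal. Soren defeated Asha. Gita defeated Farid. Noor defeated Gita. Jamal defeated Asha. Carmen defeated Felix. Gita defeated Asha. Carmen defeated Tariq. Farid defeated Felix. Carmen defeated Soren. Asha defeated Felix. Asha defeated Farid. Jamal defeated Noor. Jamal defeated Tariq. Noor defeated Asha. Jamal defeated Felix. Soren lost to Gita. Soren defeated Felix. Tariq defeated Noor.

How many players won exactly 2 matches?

1

Win totals: Gita 6, Jamal 5, Tariq 5, Asha 3, Farid 2, Noor 6, Soren 3, Felix 0, Carmen 6.
Exactly 2: Farid — 1 player.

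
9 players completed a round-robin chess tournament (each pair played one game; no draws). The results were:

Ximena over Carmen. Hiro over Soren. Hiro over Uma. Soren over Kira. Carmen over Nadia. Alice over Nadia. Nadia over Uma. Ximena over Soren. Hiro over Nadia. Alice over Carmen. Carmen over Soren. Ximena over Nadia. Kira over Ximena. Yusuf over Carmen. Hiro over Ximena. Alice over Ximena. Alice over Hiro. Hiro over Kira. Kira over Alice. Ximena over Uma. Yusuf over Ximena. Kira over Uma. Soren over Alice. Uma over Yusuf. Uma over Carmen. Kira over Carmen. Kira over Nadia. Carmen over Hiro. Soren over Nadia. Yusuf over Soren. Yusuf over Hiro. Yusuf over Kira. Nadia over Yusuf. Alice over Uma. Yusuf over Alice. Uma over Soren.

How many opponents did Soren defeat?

Soren's results: beat Kira, Nadia, Alice; lost to Ximena, Carmen, Uma, Hiro, Yusuf.
That is 3 wins.

3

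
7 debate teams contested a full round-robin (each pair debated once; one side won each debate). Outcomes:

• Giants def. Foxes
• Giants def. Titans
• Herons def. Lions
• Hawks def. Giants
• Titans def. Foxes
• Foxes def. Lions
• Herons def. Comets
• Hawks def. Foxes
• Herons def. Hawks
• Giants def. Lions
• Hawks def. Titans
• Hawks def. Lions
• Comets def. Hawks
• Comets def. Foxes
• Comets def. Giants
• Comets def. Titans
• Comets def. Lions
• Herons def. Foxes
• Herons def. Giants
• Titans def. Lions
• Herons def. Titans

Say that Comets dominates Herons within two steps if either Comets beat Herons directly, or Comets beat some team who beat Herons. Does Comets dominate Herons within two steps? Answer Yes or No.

Comets did not beat Herons directly.
Comets beat Lions, Titans, Giants, Foxes, Hawks, but each of them lost to Herons. No two-step path.

No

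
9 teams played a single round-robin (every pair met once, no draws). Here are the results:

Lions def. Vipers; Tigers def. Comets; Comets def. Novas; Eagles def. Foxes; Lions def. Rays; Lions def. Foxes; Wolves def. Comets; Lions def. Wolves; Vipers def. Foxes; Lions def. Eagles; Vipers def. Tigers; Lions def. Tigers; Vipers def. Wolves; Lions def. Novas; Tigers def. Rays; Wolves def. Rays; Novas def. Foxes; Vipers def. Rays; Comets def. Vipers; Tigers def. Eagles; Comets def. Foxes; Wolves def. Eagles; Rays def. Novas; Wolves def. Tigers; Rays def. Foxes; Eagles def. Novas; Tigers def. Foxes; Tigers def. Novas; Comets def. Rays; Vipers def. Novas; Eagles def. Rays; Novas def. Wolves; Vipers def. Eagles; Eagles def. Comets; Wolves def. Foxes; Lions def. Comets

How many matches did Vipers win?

6

Vipers' results: beat Tigers, Wolves, Novas, Rays, Eagles, Foxes; lost to Lions, Comets.
That is 6 wins.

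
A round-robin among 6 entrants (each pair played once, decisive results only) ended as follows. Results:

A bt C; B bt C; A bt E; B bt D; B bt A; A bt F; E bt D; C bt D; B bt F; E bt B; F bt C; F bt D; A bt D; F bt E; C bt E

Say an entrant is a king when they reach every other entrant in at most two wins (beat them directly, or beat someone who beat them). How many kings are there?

3

A reaches everyone (king).
B reaches everyone (king).
C cannot reach A, F in two steps.
D cannot reach A, B, C, E, F in two steps.
E reaches everyone (king).
F cannot reach A in two steps.
Kings: A, B, E — 3.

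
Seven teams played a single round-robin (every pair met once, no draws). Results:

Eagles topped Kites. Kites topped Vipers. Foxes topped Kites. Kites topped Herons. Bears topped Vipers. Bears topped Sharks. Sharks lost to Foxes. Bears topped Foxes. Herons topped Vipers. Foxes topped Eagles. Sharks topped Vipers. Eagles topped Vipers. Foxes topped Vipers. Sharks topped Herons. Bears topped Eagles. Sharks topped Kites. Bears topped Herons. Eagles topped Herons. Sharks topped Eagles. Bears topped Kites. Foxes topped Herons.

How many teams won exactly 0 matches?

1

Win totals: Eagles 3, Bears 6, Vipers 0, Foxes 5, Kites 2, Sharks 4, Herons 1.
Exactly 0: Vipers — 1 team.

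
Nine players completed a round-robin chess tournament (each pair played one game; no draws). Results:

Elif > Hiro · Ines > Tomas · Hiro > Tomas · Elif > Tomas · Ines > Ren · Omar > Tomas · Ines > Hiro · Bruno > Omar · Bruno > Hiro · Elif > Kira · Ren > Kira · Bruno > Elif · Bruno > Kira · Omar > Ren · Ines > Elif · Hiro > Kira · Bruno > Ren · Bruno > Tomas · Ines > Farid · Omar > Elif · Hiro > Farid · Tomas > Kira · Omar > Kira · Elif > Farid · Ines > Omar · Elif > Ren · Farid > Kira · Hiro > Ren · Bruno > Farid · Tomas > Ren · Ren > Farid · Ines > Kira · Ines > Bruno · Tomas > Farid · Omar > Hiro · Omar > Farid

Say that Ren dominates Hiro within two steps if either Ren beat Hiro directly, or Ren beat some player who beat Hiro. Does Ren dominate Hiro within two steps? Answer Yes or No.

No

Ren did not beat Hiro directly.
Ren beat Farid, Kira, but each of them lost to Hiro. No two-step path.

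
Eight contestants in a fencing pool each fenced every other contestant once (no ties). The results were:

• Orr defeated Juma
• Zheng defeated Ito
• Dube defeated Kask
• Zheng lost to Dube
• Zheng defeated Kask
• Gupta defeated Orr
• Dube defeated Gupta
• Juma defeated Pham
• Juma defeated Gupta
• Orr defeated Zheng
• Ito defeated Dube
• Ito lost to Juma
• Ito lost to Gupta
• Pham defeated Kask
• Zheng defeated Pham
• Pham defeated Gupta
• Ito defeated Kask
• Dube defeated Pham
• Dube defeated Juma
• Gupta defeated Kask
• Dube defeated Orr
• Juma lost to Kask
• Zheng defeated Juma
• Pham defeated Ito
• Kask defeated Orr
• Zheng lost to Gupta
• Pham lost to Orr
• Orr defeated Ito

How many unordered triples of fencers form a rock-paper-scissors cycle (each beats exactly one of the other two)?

15

Win totals: Juma 3, Orr 4, Pham 3, Ito 2, Dube 6, Gupta 4, Kask 2, Zheng 4.
A fencer with w wins dominates both others in C(w,2) triples; summing gives 3 + 6 + 3 + 1 + 15 + 6 + 1 + 6 = 41 transitive triples.
Total triples C(8,3) = 56, so cyclic triples = 56 − 41 = 15.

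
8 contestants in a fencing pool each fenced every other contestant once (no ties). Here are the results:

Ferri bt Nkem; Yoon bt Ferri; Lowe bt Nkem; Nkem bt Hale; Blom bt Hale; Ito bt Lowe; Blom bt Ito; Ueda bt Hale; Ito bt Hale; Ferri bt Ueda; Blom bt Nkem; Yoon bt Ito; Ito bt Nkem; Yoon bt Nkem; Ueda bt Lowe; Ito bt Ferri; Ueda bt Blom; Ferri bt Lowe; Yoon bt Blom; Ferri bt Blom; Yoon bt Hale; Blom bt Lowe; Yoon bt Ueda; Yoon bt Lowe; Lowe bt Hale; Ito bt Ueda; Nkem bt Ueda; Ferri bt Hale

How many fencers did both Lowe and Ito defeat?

Lowe beat: Hale, Nkem.
Ito beat: Hale, Ferri, Nkem, Lowe, Ueda.
Both beat: Hale, Nkem — 2.

2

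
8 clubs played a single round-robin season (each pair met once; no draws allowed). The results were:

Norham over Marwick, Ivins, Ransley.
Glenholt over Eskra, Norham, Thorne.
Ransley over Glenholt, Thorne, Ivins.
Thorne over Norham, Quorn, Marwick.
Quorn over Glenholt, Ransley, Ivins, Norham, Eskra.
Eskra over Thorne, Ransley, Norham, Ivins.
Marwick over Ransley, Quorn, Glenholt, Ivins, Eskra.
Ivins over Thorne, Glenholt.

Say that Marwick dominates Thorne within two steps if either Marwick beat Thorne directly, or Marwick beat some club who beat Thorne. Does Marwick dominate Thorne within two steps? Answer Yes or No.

Yes

Marwick did not beat Thorne directly.
Marwick beat Glenholt, Quorn, Ransley, Ivins, Eskra. Of those, Glenholt beat Thorne.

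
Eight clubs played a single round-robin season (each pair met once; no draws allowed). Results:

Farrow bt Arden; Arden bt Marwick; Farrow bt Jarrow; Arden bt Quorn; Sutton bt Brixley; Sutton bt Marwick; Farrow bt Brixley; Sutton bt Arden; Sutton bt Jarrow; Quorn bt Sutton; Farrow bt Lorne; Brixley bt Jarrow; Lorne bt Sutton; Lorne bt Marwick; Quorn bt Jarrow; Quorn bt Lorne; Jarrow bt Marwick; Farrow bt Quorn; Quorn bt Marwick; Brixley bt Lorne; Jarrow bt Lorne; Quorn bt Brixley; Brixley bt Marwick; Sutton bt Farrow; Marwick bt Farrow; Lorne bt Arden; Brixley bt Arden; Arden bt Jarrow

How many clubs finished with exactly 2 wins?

Win totals: Quorn 5, Brixley 4, Marwick 1, Lorne 3, Farrow 5, Arden 3, Sutton 5, Jarrow 2.
Exactly 2: Jarrow — 1 club.

1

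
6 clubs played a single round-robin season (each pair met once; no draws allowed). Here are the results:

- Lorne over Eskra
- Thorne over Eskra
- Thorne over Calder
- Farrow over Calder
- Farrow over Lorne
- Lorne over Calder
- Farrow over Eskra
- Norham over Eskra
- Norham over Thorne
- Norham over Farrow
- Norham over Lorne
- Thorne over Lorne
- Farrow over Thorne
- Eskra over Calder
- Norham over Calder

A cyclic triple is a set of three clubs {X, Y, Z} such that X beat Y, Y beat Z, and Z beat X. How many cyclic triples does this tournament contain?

Win totals: Calder 0, Lorne 2, Norham 5, Eskra 1, Thorne 3, Farrow 4.
A club with w wins dominates both others in C(w,2) triples; summing gives 0 + 1 + 10 + 0 + 3 + 6 = 20 transitive triples.
Total triples C(6,3) = 20, so cyclic triples = 20 − 20 = 0.

0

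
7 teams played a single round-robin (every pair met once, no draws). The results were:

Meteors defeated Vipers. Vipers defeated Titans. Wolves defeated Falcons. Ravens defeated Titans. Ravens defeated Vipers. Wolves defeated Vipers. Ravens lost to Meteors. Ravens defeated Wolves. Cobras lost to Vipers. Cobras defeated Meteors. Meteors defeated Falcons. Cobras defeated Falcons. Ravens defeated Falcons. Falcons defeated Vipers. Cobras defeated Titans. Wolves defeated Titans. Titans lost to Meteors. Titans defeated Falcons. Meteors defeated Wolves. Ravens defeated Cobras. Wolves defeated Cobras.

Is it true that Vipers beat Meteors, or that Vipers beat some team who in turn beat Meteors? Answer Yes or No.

Vipers did not beat Meteors directly.
Vipers beat Titans, Cobras. Of those, Cobras beat Meteors.

Yes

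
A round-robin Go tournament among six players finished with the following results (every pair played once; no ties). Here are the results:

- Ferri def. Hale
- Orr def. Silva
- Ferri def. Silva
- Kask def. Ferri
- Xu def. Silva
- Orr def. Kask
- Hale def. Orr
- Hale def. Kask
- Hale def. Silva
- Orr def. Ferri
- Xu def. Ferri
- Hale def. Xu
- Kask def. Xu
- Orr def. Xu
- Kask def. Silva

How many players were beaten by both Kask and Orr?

Kask beat: Ferri, Xu, Silva.
Orr beat: Ferri, Xu, Silva, Kask.
Both beat: Ferri, Xu, Silva — 3.

3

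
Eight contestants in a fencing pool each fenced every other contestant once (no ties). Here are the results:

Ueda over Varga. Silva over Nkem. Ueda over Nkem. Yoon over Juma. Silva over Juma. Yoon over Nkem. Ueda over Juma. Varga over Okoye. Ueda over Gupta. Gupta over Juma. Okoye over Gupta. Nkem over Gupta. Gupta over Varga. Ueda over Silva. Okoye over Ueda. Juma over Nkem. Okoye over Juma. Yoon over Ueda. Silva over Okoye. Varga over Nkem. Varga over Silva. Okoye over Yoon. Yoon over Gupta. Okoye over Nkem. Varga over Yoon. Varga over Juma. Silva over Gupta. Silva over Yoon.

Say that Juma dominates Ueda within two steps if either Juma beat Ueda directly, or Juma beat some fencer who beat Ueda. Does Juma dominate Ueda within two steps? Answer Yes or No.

Juma did not beat Ueda directly.
Juma beat Nkem, but each of them lost to Ueda. No two-step path.

No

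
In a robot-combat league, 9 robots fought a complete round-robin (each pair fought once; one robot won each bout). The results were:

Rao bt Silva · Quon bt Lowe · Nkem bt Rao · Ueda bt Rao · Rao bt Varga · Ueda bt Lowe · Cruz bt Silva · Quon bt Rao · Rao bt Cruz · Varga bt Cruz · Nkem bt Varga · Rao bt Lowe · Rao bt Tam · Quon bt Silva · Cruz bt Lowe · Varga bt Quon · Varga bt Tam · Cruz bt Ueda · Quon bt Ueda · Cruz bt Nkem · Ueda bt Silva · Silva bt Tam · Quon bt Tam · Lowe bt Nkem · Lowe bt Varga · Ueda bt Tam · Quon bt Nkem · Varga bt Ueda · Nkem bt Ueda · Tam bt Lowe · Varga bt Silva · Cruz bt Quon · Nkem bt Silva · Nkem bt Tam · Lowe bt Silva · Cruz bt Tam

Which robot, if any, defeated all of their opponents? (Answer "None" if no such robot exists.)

Highest win total is Quon with 6 (out of 8 possible).
Quon lost to Varga, Cruz, so no robot went undefeated.

None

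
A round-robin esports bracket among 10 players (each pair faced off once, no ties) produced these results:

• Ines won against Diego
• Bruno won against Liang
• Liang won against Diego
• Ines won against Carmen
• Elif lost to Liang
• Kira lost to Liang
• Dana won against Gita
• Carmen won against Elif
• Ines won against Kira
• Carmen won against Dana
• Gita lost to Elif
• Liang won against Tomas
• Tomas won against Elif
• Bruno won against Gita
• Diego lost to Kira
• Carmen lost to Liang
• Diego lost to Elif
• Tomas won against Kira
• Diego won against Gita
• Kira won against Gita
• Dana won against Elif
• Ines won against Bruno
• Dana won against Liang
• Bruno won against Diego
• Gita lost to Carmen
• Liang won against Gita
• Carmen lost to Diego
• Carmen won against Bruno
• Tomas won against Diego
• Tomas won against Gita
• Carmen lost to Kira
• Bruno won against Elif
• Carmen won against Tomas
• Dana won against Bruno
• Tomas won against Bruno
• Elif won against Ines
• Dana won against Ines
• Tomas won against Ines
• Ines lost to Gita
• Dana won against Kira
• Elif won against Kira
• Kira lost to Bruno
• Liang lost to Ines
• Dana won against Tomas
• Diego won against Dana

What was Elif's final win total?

4

Elif's results: beat Ines, Gita, Diego, Kira; lost to Tomas, Carmen, Liang, Dana, Bruno.
That is 4 wins.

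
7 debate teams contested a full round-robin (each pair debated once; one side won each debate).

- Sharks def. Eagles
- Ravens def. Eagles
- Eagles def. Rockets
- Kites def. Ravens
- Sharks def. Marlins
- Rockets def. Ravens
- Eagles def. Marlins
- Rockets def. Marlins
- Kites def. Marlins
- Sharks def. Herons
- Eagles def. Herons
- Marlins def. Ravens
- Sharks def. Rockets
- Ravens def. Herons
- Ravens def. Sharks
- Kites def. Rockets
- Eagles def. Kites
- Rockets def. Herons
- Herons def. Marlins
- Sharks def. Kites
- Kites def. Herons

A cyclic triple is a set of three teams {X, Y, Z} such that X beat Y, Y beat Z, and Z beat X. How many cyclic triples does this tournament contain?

Win totals: Ravens 3, Kites 4, Sharks 5, Eagles 4, Rockets 3, Herons 1, Marlins 1.
A team with w wins dominates both others in C(w,2) triples; summing gives 3 + 6 + 10 + 6 + 3 + 0 + 0 = 28 transitive triples.
Total triples C(7,3) = 35, so cyclic triples = 35 − 28 = 7.

7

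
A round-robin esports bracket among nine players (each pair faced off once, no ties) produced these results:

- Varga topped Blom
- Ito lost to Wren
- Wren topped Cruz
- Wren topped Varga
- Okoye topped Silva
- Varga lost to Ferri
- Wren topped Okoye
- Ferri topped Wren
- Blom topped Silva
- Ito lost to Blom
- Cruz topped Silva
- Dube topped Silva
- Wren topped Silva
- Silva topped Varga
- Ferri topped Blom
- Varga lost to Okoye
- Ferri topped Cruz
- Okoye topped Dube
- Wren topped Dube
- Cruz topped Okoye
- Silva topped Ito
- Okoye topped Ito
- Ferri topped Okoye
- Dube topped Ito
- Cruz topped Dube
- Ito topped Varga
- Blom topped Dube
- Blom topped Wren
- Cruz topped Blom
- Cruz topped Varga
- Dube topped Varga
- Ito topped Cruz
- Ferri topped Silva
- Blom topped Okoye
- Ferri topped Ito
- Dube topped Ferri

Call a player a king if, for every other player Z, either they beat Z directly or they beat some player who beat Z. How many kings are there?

5

Varga cannot reach Cruz, Ferri in two steps.
Cruz reaches everyone (king).
Okoye cannot reach Wren in two steps.
Ferri reaches everyone (king).
Dube reaches everyone (king).
Ito cannot reach Ferri, Wren in two steps.
Blom reaches everyone (king).
Silva cannot reach Okoye, Ferri, Dube, Wren in two steps.
Wren reaches everyone (king).
Kings: Cruz, Ferri, Dube, Blom, Wren — 5.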